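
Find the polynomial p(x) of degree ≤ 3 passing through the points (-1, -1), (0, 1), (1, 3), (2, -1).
-x**3 + 3*x + 1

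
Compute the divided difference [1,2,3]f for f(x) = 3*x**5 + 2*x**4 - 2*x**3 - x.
308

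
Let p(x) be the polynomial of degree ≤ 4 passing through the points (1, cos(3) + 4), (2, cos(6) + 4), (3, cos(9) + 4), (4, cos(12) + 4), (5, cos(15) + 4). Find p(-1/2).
1485*cos(9)/64 - 693*cos(6)/32 - 385*cos(12)/32 + 1155*cos(3)/128 + 315*cos(15)/128 + 4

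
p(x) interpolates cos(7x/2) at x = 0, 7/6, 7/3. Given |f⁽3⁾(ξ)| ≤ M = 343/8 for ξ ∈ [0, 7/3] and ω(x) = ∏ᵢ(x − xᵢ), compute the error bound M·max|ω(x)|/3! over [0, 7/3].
117649*sqrt(3)/46656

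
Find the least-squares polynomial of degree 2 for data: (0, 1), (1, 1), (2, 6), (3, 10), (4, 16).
4/7 + (53/70)x + (11/14)x²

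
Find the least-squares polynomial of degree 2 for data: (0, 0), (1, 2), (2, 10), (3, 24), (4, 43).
-3/35 + (-22/35)x + (20/7)x²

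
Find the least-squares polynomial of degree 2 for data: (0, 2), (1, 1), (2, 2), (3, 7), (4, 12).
66/35 + (-69/35)x + (8/7)x²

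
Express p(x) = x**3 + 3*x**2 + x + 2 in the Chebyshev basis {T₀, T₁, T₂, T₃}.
(7/2)T₀ + (7/4)T₁ + (3/2)T₂ + (1/4)T₃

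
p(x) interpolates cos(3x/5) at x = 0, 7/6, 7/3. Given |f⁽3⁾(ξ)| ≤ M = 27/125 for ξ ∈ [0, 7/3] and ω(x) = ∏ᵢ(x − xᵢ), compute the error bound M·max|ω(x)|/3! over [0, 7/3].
343*sqrt(3)/27000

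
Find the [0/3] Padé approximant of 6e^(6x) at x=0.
6/(-36*x**3 + 18*x**2 - 6*x + 1)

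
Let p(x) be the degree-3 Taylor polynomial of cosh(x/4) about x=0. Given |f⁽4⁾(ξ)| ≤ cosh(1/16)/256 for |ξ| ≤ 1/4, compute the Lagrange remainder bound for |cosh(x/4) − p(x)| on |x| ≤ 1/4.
cosh(1/16)/1572864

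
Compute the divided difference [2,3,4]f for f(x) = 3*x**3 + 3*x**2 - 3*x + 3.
30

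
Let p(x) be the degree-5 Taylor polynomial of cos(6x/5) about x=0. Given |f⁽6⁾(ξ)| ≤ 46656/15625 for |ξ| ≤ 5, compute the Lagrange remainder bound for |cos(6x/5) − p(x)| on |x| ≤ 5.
324/5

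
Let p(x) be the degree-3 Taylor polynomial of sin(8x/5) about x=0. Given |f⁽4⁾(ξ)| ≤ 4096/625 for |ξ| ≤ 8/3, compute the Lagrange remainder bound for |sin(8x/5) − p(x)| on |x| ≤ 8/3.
2097152/151875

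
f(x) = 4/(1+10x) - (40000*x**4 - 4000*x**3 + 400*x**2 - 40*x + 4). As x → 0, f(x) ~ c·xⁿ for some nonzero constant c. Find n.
5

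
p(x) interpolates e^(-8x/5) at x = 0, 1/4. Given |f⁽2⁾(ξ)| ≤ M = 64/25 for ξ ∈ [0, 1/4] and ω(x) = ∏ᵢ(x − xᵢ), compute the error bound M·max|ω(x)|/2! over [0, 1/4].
1/50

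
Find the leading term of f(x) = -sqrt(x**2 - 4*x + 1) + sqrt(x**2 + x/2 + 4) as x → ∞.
9/4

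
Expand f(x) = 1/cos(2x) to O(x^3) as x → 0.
1 + 2*x**2 + O(x**3)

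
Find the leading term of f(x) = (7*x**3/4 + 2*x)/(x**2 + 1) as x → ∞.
7*x/4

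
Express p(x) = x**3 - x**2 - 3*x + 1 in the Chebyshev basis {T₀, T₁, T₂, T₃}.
(1/2)T₀ + (-9/4)T₁ + (-1/2)T₂ + (1/4)T₃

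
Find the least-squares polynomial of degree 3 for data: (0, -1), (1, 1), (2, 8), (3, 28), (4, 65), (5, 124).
-55/63 + (11/189)x + (125/252)x² + (97/108)x³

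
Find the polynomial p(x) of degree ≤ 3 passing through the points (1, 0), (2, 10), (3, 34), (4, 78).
x**3 + x**2 - 2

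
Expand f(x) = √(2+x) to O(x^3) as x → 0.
sqrt(2) + sqrt(2)*x/4 - sqrt(2)*x**2/32 + O(x**3)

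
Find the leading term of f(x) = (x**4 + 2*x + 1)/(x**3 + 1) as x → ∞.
x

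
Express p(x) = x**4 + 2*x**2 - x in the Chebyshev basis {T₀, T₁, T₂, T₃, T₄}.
(11/8)T₀ - T₁ + (3/2)T₂ + (1/8)T₄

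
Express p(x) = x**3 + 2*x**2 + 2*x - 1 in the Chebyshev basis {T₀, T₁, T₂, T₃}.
(11/4)T₁ + T₂ + (1/4)T₃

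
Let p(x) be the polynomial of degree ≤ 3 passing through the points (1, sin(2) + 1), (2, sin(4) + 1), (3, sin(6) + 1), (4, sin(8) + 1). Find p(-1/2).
135*sin(6)/16 - 35*sin(8)/16 + 1 + 105*sin(2)/16 - 189*sin(4)/16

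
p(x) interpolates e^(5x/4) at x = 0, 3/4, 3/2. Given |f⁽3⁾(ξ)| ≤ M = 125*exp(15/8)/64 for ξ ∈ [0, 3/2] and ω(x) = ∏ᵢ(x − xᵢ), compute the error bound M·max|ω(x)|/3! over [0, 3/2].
125*sqrt(3)*exp(15/8)/4096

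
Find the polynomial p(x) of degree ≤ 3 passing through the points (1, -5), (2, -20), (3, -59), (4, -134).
-2*x**3 - x - 2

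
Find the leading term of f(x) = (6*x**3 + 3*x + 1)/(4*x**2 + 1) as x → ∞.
3*x/2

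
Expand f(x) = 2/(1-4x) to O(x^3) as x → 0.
2 + 8*x + 32*x**2 + O(x**3)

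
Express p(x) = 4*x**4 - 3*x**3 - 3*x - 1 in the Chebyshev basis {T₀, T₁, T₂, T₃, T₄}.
(1/2)T₀ + (-21/4)T₁ + (2)T₂ + (-3/4)T₃ + (1/2)T₄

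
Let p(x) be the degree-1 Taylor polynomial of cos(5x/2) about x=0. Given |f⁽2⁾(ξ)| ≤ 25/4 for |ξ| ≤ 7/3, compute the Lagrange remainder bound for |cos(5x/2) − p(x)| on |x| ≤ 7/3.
1225/72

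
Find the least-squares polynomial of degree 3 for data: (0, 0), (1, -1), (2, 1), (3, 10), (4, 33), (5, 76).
-11/126 + (251/756)x + (-487/252)x² + (53/54)x³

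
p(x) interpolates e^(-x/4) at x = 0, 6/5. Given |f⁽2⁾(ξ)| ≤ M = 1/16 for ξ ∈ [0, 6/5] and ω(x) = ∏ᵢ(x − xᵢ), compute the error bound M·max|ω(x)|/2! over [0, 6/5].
9/800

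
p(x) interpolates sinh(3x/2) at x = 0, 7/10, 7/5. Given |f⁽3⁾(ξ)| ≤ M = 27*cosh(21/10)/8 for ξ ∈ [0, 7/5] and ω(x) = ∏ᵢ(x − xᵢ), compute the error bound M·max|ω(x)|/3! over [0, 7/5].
343*sqrt(3)*cosh(21/10)/8000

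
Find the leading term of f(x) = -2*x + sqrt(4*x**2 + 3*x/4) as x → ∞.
3/16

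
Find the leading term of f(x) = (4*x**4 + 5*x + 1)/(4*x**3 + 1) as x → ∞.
x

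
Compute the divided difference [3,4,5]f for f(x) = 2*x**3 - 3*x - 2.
24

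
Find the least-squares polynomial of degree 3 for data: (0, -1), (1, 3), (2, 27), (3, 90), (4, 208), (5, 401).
-127/126 + (-131/756)x + (73/63)x² + (323/108)x³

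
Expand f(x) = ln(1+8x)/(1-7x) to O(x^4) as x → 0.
8*x + 24*x**2 + 1016*x**3/3 + O(x**4)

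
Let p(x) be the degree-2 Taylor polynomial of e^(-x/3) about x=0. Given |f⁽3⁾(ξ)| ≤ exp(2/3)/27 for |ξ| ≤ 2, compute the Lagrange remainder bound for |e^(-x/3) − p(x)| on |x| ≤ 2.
4*exp(2/3)/81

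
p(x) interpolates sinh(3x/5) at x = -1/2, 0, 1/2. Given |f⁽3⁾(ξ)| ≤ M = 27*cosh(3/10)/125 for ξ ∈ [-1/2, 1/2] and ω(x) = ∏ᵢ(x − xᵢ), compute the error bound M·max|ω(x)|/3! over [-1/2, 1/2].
sqrt(3)*cosh(3/10)/1000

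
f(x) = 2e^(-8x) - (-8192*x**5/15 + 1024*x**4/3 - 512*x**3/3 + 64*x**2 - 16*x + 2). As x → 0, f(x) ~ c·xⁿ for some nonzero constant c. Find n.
6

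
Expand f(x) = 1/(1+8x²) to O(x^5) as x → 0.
1 - 8*x**2 + 64*x**4 + O(x**5)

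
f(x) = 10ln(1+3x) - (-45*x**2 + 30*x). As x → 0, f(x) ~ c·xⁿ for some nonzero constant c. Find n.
3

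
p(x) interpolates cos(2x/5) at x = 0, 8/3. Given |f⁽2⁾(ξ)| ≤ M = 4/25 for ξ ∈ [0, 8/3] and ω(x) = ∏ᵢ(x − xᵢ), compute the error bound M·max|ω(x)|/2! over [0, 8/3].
32/225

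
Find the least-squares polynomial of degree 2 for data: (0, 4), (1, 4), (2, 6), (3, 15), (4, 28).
151/35 + (-247/70)x + (33/14)x²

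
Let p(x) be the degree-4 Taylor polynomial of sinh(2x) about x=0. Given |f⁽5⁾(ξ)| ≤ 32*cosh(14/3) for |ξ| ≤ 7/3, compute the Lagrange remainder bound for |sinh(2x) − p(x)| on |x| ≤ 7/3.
67228*cosh(14/3)/3645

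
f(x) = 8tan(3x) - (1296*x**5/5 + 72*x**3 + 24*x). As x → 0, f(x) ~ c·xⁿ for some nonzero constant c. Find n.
7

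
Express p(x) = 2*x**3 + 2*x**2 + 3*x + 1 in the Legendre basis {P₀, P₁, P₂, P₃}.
(5/3)P₀ + (21/5)P₁ + (4/3)P₂ + (4/5)P₃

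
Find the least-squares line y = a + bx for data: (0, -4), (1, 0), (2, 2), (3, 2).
a = -3, b = 2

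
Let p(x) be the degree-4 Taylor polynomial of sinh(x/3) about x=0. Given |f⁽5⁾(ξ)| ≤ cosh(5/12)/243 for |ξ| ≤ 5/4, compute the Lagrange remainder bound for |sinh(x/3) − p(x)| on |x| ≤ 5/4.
625*cosh(5/12)/5971968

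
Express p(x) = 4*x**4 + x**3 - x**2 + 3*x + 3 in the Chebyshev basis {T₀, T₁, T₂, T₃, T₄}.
(4)T₀ + (15/4)T₁ + (3/2)T₂ + (1/4)T₃ + (1/2)T₄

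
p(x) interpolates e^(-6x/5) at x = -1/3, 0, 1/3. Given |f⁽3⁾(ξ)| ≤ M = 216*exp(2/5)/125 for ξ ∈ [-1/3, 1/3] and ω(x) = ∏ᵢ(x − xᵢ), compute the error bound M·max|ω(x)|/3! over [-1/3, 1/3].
8*sqrt(3)*exp(2/5)/3375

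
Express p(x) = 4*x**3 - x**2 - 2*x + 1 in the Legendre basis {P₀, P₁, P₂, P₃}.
(2/3)P₀ + (2/5)P₁ + (-2/3)P₂ + (8/5)P₃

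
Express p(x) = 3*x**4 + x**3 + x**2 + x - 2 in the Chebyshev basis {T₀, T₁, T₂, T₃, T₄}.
(-3/8)T₀ + (7/4)T₁ + (2)T₂ + (1/4)T₃ + (3/8)T₄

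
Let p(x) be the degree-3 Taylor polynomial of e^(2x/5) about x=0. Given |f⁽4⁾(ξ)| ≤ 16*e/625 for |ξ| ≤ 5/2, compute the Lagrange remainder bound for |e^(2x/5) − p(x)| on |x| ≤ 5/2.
e/24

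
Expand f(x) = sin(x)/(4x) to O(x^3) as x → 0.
1/4 - x**2/24 + O(x**3)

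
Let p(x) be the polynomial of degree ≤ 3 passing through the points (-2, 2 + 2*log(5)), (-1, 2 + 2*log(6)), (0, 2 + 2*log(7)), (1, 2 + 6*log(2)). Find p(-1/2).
-log(5)/8 + 3*log(2)/4 + 2 + 9*log(21)/8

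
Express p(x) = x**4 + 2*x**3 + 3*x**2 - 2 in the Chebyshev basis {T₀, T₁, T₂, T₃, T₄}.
(-1/8)T₀ + (3/2)T₁ + (2)T₂ + (1/2)T₃ + (1/8)T₄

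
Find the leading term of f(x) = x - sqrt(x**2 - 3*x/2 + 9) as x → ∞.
3/4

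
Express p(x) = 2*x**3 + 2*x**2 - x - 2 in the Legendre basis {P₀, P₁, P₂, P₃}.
(-4/3)P₀ + (1/5)P₁ + (4/3)P₂ + (4/5)P₃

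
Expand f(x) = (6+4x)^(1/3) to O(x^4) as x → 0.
6**(1/3) + 2*6**(1/3)*x/9 - 4*6**(1/3)*x**2/81 + 40*6**(1/3)*x**3/2187 + O(x**4)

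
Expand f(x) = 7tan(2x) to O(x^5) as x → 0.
14*x + 56*x**3/3 + O(x**5)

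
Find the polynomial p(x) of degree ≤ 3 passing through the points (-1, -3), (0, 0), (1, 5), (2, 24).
2*x**3 + x**2 + 2*x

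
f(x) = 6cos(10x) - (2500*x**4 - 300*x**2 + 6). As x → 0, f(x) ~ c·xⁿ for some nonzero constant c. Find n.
6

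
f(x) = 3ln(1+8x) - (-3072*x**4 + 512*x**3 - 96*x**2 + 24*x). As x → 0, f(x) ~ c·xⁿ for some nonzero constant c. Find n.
5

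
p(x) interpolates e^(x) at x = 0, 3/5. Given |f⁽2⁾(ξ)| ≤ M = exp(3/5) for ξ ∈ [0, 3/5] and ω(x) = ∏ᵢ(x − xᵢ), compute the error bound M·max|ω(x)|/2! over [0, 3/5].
9*exp(3/5)/200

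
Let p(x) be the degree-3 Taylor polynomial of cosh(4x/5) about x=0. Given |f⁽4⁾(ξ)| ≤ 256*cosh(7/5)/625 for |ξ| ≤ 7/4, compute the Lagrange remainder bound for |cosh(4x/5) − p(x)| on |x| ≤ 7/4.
2401*cosh(7/5)/15000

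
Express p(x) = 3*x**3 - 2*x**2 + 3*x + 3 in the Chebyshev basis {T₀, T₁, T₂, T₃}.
(2)T₀ + (21/4)T₁ - T₂ + (3/4)T₃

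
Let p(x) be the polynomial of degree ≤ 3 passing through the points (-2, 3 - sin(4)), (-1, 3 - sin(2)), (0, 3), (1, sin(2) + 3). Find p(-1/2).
-5*sin(2)/8 + sin(4)/16 + 3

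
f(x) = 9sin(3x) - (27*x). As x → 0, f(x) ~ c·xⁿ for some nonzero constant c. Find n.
3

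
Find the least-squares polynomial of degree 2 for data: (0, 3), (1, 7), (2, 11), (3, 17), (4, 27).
17/5 + (9/5)x + x²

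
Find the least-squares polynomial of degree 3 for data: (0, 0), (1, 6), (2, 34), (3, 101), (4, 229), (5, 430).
5/42 + (103/252)x + (95/42)x² + (107/36)x³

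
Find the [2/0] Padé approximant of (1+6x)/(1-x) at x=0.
7*x**2 + 7*x + 1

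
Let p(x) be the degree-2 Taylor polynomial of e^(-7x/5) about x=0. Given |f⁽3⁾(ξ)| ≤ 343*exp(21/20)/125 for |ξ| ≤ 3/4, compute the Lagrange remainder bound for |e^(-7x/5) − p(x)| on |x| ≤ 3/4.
3087*exp(21/20)/16000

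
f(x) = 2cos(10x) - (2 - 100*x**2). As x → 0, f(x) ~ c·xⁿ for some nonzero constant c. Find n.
4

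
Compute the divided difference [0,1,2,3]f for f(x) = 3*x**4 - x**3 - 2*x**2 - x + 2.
17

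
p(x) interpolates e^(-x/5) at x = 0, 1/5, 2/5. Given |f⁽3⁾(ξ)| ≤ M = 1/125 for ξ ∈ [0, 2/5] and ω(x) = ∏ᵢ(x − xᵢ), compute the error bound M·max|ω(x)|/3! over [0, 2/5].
sqrt(3)/421875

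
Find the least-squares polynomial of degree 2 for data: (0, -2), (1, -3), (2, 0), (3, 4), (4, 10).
-79/35 + (-83/70)x + (15/14)x²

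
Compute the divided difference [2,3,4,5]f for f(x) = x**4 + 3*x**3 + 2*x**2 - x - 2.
17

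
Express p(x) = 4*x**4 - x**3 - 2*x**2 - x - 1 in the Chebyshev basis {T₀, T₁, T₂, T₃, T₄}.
(-1/2)T₀ + (-7/4)T₁ + T₂ + (-1/4)T₃ + (1/2)T₄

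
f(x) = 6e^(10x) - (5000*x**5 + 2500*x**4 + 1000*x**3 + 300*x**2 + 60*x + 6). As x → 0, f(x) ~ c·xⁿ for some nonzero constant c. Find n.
6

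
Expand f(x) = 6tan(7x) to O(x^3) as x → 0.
42*x + O(x**3)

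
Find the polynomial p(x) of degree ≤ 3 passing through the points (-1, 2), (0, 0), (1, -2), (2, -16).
-2*x**3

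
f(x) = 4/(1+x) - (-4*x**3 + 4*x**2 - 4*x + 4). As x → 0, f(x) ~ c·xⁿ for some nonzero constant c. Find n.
4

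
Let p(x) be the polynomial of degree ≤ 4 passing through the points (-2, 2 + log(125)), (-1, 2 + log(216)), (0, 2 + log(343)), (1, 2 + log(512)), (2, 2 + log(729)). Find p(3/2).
2 + log(9216*sqrt(2)*3**(19/64)*5**(113/128)*7**(23/64)/245)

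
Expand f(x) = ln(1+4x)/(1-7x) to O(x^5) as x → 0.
4*x + 20*x**2 + 484*x**3/3 + 3196*x**4/3 + O(x**5)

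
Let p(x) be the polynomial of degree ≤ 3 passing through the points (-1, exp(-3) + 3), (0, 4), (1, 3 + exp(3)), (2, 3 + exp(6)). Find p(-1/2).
(5 + (-5*exp(3) + 63 + exp(6))*exp(3))*exp(-3)/16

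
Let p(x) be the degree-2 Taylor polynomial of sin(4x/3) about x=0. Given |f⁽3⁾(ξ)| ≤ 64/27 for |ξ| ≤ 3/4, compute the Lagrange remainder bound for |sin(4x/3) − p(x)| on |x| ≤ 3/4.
1/6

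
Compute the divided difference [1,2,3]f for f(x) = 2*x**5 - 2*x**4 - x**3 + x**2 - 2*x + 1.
125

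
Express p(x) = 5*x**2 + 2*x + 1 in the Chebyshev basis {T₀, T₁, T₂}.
(7/2)T₀ + (2)T₁ + (5/2)T₂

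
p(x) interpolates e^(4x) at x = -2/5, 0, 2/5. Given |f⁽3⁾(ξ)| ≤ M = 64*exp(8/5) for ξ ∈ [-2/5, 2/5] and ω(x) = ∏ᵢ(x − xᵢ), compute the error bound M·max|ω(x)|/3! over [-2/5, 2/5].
512*sqrt(3)*exp(8/5)/3375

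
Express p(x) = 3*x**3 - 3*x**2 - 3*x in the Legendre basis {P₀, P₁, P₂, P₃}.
-P₀ + (-6/5)P₁ + (-2)P₂ + (6/5)P₃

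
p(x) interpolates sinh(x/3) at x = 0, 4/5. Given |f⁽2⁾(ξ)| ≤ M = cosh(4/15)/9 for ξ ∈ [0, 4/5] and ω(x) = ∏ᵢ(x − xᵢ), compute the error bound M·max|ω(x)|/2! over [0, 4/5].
2*cosh(4/15)/225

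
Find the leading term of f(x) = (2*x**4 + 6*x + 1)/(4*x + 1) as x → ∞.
x**3/2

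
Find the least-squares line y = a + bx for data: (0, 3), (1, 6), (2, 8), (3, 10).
a = 33/10, b = 23/10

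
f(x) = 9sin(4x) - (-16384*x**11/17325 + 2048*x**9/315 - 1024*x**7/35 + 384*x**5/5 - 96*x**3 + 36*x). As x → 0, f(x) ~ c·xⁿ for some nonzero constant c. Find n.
13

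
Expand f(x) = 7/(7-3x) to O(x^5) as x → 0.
1 + 3*x/7 + 9*x**2/49 + 27*x**3/343 + 81*x**4/2401 + O(x**5)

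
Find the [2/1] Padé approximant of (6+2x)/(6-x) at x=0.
(x/3 + 1)/(1 - x/6)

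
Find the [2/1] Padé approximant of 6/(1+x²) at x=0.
6 - 6*x**2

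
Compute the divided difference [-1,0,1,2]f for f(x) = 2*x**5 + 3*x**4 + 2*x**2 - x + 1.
16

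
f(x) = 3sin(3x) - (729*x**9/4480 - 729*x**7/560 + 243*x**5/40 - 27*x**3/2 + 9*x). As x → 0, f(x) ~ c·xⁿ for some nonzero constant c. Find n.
11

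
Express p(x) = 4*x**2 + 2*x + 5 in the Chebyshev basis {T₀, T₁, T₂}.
(7)T₀ + (2)T₁ + (2)T₂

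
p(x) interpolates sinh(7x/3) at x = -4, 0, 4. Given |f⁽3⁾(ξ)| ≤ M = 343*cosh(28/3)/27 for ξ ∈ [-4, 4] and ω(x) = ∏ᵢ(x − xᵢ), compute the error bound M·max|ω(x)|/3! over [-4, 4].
21952*sqrt(3)*cosh(28/3)/729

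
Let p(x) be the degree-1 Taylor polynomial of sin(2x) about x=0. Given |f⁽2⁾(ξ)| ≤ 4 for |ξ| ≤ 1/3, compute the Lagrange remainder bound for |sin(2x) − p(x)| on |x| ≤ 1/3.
2/9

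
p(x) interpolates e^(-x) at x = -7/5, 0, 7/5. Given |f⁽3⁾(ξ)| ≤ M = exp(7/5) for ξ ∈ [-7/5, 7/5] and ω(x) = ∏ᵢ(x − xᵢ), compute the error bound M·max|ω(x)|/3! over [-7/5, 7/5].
343*sqrt(3)*exp(7/5)/3375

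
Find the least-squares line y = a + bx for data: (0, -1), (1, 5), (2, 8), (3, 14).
a = -7/10, b = 24/5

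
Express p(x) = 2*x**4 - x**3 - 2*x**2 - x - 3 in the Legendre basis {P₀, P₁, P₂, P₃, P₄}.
(-49/15)P₀ + (-8/5)P₁ + (-4/21)P₂ + (-2/5)P₃ + (16/35)P₄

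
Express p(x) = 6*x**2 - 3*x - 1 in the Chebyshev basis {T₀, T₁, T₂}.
(2)T₀ + (-3)T₁ + (3)T₂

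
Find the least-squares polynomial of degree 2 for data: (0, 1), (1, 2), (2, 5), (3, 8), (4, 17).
9/7 + (-27/35)x + (8/7)x²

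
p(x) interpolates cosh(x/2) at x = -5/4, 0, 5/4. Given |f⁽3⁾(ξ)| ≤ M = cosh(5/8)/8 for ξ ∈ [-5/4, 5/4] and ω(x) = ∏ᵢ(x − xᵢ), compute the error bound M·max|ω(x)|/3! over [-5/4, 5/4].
125*sqrt(3)*cosh(5/8)/13824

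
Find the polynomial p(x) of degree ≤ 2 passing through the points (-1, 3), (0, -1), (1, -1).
2*x**2 - 2*x - 1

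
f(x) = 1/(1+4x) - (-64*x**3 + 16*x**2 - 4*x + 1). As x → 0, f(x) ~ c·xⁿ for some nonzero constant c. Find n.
4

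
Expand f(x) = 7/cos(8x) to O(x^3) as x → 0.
7 + 224*x**2 + O(x**3)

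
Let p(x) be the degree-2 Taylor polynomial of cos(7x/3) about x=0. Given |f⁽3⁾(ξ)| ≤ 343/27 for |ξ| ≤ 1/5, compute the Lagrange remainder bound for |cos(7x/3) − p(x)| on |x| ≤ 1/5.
343/20250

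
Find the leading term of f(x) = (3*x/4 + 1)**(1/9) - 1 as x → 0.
x/12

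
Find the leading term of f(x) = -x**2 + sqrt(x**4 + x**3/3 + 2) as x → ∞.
x/6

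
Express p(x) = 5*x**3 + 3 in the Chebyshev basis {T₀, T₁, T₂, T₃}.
(3)T₀ + (15/4)T₁ + (5/4)T₃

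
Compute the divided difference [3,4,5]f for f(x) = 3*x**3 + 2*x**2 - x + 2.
38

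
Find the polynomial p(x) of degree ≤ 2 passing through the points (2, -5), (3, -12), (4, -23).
-2*x**2 + 3*x - 3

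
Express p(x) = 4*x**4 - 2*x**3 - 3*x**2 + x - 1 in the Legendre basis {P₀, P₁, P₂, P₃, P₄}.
(-6/5)P₀ + (-1/5)P₁ + (2/7)P₂ + (-4/5)P₃ + (32/35)P₄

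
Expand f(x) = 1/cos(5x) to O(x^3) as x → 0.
1 + 25*x**2/2 + O(x**3)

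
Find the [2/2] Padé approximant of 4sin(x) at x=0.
4*x/(x**2/6 + 1)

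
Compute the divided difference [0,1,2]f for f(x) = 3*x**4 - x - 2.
21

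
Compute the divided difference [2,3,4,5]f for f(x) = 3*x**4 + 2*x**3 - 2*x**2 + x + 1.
44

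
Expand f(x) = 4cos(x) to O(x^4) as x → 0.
4 - 2*x**2 + O(x**4)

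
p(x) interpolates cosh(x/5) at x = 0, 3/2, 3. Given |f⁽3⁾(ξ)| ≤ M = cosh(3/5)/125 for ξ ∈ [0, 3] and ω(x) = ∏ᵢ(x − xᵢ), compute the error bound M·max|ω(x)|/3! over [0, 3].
sqrt(3)*cosh(3/5)/1000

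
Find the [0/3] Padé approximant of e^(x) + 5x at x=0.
1/(-1261*x**3/6 + 71*x**2/2 - 6*x + 1)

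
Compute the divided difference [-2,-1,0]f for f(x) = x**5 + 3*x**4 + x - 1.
6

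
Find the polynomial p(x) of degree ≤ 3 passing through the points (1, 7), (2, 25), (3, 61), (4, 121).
x**3 + 3*x**2 + 2*x + 1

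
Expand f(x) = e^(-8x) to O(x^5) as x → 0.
1 - 8*x + 32*x**2 - 256*x**3/3 + 512*x**4/3 + O(x**5)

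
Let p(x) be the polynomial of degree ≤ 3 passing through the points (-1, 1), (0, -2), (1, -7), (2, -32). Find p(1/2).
-25/8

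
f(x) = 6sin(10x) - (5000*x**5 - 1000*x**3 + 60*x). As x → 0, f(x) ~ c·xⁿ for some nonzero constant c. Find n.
7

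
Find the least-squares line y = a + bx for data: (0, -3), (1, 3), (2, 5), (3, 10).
a = -12/5, b = 41/10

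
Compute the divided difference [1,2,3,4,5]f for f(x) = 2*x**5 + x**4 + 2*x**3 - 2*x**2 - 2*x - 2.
31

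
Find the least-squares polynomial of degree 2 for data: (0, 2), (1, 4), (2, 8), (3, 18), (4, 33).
83/35 + (-54/35)x + (16/7)x²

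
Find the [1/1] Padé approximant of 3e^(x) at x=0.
(3*x/2 + 3)/(1 - x/2)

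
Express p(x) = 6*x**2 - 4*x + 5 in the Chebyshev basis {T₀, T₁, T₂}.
(8)T₀ + (-4)T₁ + (3)T₂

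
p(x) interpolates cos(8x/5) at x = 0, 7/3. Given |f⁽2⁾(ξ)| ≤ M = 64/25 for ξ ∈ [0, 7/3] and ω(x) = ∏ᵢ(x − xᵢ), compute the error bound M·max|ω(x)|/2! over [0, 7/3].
392/225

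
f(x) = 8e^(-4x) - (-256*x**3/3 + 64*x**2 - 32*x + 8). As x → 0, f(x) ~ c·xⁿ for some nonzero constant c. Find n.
4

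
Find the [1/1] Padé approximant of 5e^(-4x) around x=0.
(5 - 10*x)/(2*x + 1)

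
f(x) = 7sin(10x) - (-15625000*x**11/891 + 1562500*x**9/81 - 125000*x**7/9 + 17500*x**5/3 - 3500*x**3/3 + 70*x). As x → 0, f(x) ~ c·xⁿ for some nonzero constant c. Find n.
13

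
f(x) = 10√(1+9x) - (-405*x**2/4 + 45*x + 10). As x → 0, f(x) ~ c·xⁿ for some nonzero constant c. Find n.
3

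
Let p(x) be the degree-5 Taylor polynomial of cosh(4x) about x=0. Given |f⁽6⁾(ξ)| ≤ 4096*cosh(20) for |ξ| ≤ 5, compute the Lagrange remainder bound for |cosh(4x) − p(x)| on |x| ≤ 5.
800000*cosh(20)/9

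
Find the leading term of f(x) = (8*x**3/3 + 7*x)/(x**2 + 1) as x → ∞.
8*x/3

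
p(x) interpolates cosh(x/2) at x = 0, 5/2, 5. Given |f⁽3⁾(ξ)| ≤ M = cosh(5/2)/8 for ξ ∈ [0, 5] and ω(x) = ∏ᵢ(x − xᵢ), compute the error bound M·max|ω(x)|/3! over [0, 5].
125*sqrt(3)*cosh(5/2)/1728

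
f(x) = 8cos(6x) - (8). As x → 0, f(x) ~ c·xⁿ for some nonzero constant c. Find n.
2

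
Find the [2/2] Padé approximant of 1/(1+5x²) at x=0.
1/(5*x**2 + 1)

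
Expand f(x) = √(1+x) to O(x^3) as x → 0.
1 + x/2 - x**2/8 + O(x**3)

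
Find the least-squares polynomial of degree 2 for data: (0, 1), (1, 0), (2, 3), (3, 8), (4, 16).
6/7 + (-67/35)x + (10/7)x²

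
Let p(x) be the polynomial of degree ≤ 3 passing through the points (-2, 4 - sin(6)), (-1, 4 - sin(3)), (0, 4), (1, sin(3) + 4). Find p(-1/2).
-5*sin(3)/8 + sin(6)/16 + 4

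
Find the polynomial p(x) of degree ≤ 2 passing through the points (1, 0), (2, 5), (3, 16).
3*x**2 - 4*x + 1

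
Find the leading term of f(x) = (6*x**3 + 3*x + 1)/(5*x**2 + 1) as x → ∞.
6*x/5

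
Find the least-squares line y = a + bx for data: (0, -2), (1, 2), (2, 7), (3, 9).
a = -17/10, b = 19/5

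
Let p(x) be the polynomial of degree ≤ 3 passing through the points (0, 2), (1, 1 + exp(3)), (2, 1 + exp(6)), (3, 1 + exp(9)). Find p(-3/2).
-35*exp(9)/16 - 189*exp(3)/16 + 121/16 + 135*exp(6)/16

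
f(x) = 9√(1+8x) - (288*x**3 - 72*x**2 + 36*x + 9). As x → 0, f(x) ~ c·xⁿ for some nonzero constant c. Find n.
4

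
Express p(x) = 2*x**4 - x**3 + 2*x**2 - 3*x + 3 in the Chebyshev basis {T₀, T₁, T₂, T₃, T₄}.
(19/4)T₀ + (-15/4)T₁ + (2)T₂ + (-1/4)T₃ + (1/4)T₄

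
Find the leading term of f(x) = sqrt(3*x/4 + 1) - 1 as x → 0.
3*x/8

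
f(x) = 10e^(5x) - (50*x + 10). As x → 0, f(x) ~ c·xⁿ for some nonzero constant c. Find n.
2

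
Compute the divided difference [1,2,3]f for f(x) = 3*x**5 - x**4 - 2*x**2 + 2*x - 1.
243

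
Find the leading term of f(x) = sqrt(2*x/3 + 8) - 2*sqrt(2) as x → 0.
sqrt(2)*x/12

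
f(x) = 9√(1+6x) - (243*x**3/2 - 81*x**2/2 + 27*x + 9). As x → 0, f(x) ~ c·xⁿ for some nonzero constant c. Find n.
4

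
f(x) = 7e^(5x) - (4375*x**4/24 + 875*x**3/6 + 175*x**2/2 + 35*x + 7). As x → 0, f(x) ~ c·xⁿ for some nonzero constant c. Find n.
5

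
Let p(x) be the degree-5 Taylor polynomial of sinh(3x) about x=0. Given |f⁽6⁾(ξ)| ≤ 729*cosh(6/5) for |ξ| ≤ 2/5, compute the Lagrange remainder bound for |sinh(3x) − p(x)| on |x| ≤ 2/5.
324*cosh(6/5)/78125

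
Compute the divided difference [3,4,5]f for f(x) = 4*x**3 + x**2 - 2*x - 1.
49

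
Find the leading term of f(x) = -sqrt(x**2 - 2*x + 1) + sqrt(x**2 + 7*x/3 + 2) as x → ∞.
13/6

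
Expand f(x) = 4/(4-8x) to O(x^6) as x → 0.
1 + 2*x + 4*x**2 + 8*x**3 + 16*x**4 + 32*x**5 + O(x**6)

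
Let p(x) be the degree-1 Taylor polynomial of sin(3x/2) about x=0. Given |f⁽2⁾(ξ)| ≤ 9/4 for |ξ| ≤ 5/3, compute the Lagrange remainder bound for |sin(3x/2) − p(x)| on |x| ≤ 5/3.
25/8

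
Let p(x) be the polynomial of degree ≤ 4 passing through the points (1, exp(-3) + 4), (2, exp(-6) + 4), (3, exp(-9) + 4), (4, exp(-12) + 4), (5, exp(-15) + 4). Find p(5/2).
(-5*exp(12) - 20*exp(3) + 3 + 90*exp(6) + 60*exp(9) + 512*exp(15))*exp(-15)/128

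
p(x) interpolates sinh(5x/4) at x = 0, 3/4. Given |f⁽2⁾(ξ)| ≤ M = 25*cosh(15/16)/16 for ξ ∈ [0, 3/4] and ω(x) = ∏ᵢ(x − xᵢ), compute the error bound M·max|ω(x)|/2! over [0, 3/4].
225*cosh(15/16)/2048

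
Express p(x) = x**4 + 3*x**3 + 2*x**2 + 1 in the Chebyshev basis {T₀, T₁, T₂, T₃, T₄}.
(19/8)T₀ + (9/4)T₁ + (3/2)T₂ + (3/4)T₃ + (1/8)T₄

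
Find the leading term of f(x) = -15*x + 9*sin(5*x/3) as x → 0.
-125*x**3/18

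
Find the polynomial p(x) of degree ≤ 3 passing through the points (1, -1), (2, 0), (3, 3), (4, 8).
x**2 - 2*x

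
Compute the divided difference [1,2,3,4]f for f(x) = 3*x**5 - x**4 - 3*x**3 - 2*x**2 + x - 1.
182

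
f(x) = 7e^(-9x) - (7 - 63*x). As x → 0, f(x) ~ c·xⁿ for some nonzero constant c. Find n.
2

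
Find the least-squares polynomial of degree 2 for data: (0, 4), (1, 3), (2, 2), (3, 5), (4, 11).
153/35 + (-124/35)x + (9/7)x²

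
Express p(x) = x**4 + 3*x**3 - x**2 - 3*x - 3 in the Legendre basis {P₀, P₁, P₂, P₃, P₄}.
(-47/15)P₀ + (-6/5)P₁ + (-2/21)P₂ + (6/5)P₃ + (8/35)P₄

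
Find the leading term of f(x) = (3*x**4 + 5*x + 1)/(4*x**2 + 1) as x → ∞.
3*x**2/4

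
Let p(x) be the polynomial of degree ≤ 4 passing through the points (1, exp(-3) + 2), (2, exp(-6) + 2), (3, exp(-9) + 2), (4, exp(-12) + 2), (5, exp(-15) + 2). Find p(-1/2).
(-2772*exp(9) - 1540*exp(3) + 315 + 2970*exp(6) + 1155*exp(12) + 256*exp(15))*exp(-15)/128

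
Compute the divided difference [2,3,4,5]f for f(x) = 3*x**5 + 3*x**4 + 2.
417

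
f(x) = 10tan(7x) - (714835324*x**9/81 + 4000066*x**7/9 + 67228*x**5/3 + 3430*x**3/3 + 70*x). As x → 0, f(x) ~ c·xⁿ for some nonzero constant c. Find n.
11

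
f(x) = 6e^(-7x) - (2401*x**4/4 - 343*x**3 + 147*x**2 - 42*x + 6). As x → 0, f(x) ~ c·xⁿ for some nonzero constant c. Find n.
5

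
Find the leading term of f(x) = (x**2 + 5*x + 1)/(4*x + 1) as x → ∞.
x/4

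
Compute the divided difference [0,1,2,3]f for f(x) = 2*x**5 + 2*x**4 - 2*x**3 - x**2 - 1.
60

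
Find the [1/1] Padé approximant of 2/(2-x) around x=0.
1/(1 - x/2)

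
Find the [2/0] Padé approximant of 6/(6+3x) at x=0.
x**2/4 - x/2 + 1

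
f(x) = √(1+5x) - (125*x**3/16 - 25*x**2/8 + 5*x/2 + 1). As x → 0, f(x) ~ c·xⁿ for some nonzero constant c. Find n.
4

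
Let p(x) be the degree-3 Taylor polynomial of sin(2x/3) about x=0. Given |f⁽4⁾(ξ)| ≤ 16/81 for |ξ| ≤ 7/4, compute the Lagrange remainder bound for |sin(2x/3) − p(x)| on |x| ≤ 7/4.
2401/31104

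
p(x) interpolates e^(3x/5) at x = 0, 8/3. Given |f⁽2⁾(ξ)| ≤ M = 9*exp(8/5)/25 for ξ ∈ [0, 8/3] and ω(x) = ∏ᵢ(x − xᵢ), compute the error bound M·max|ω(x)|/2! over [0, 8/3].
8*exp(8/5)/25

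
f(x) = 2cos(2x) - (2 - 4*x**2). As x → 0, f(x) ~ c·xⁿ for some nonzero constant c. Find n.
4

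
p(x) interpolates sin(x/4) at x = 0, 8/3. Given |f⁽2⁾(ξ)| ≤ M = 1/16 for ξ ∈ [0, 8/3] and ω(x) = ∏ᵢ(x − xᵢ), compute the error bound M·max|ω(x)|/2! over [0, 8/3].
1/18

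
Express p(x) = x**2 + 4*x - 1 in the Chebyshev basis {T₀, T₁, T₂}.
(-1/2)T₀ + (4)T₁ + (1/2)T₂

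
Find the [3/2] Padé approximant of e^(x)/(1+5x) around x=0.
(1661*x**3/38685 + 13017*x**2/51580 + 9702*x/12895 + 1)/(-63861*x**2/51580 + 61282*x/12895 + 1)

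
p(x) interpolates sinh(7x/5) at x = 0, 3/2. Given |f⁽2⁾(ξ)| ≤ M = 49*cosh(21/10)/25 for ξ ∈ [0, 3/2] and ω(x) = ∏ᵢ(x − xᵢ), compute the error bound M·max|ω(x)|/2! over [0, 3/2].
441*cosh(21/10)/800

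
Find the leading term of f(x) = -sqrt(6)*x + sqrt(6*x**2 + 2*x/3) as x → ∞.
sqrt(6)/18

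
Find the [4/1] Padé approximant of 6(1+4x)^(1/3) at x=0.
(512*x**4/81 - 1024*x**3/135 + 64*x**2/5 + 128*x/5 + 6)/(44*x/15 + 1)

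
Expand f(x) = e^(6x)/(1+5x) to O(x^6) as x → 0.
1 + x + 13*x**2 - 29*x**3 + 199*x**4 - 4651*x**5/5 + O(x**6)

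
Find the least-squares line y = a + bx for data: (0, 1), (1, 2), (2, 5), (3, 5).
a = 1, b = 3/2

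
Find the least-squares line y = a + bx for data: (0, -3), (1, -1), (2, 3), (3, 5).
a = -16/5, b = 14/5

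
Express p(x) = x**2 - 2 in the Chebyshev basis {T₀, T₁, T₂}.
(-3/2)T₀ + (1/2)T₂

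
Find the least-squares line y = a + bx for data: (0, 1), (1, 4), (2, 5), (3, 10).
a = 4/5, b = 14/5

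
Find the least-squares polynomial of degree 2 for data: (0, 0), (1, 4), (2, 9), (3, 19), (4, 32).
2/7 + (93/70)x + (23/14)x²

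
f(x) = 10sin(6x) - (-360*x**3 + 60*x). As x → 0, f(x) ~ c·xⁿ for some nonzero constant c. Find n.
5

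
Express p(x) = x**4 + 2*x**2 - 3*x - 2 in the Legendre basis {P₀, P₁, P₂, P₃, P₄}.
(-17/15)P₀ + (-3)P₁ + (40/21)P₂ + (8/35)P₄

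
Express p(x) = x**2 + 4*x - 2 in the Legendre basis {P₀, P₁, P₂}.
(-5/3)P₀ + (4)P₁ + (2/3)P₂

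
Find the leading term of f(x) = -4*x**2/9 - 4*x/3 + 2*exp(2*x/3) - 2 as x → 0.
8*x**3/81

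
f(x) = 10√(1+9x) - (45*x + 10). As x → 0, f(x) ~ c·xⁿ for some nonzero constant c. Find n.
2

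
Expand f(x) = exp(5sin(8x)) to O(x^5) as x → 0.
1 + 40*x + 800*x**2 + 10240*x**3 + 89600*x**4 + O(x**5)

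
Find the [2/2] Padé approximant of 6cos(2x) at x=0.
(6 - 10*x**2)/(x**2/3 + 1)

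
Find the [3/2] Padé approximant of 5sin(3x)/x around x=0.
(15 - 63*x**2/4)/(9*x**2/20 + 1)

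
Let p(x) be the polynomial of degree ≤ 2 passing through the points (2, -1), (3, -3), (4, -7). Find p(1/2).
-7/4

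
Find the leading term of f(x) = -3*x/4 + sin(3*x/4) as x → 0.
-9*x**3/128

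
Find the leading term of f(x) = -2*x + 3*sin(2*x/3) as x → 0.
-4*x**3/27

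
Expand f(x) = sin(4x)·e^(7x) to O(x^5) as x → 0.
4*x + 28*x**2 + 262*x**3/3 + 154*x**4 + O(x**5)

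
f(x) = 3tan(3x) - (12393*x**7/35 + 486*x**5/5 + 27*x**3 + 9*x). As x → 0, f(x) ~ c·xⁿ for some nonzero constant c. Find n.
9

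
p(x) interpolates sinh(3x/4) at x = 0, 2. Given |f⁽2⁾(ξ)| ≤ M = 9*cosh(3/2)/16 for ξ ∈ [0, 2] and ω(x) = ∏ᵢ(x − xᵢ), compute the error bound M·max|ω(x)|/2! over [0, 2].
9*cosh(3/2)/32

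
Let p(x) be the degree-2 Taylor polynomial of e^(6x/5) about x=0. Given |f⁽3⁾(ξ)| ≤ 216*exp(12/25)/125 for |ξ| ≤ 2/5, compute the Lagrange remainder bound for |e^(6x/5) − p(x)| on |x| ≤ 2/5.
288*exp(12/25)/15625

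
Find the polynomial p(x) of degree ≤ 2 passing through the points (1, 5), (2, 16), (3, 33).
3*x**2 + 2*x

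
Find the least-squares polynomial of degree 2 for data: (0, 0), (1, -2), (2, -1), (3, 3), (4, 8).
-6/35 + (-193/70)x + (17/14)x²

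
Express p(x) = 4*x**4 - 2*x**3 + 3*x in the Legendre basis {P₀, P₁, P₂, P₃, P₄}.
(4/5)P₀ + (9/5)P₁ + (16/7)P₂ + (-4/5)P₃ + (32/35)P₄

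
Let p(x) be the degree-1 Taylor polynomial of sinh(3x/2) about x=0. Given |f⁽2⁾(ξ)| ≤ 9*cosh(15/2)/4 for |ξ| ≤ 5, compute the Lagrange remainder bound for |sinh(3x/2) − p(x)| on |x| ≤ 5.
225*cosh(15/2)/8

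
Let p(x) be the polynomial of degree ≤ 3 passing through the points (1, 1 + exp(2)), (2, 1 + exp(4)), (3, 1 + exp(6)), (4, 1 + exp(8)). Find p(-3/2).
-105*exp(8)/16 - 495*exp(4)/16 + 1 + 231*exp(2)/16 + 385*exp(6)/16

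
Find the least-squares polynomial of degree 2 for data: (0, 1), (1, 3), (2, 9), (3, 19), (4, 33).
1 + (2)x²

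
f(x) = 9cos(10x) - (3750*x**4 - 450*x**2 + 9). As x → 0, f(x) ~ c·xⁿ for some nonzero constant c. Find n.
6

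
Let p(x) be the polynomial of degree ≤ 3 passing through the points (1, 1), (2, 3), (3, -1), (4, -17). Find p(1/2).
-3/8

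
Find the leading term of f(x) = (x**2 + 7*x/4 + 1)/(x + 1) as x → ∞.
x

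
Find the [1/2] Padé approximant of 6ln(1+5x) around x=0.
30*x/(-25*x**2/12 + 5*x/2 + 1)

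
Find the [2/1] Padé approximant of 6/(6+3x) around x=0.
1/(x/2 + 1)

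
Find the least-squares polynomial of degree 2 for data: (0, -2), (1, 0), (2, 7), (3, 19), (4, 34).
-76/35 + (17/70)x + (31/14)x²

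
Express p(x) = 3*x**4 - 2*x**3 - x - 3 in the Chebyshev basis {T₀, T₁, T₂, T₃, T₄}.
(-15/8)T₀ + (-5/2)T₁ + (3/2)T₂ + (-1/2)T₃ + (3/8)T₄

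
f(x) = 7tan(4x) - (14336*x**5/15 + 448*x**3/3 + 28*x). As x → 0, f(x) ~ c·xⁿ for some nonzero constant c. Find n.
7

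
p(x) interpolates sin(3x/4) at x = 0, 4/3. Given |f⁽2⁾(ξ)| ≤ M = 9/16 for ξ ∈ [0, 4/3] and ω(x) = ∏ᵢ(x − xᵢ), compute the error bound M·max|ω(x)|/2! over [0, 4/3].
1/8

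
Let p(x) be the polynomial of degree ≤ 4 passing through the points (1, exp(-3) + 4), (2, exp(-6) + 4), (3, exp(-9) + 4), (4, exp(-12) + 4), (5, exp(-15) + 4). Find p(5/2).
(-5*exp(12) - 20*exp(3) + 3 + 90*exp(6) + 60*exp(9) + 512*exp(15))*exp(-15)/128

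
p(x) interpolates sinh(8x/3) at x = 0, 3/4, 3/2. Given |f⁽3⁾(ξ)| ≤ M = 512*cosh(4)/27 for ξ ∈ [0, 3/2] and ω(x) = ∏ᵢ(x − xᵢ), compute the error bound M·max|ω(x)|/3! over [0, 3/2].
8*sqrt(3)*cosh(4)/27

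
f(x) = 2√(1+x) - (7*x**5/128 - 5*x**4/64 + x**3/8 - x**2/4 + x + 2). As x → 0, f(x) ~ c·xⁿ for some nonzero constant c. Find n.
6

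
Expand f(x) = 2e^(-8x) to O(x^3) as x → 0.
2 - 16*x + 64*x**2 + O(x**3)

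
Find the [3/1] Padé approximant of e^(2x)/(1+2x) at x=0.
(11*x**3/6 + 2*x**2 + 9*x/4 + 1)/(9*x/4 + 1)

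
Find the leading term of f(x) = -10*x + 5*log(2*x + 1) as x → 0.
-10*x**2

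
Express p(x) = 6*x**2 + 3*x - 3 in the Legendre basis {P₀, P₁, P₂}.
-P₀ + (3)P₁ + (4)P₂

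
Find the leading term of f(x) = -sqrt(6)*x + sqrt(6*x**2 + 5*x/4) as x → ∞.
5*sqrt(6)/48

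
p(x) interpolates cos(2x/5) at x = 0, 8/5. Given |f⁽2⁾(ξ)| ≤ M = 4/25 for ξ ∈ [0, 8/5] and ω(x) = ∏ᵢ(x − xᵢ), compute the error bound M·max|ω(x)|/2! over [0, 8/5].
32/625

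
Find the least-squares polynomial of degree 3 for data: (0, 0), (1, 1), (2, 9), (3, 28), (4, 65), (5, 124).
-1/42 + (-83/252)x + (7/12)x² + (8/9)x³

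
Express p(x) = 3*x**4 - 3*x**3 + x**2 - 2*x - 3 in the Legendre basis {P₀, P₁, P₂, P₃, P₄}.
(-31/15)P₀ + (-19/5)P₁ + (50/21)P₂ + (-6/5)P₃ + (24/35)P₄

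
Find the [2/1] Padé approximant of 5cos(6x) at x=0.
5 - 90*x**2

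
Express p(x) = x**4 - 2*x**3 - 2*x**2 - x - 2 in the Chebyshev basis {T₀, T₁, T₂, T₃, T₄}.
(-21/8)T₀ + (-5/2)T₁ + (-1/2)T₂ + (-1/2)T₃ + (1/8)T₄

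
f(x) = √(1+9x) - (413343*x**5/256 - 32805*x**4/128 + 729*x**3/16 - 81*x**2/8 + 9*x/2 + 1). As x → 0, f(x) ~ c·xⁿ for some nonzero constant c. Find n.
6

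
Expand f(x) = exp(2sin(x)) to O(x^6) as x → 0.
1 + 2*x + 2*x**2 + x**3 - 23*x**5/60 + O(x**6)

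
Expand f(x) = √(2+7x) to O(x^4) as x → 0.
sqrt(2) + 7*sqrt(2)*x/4 - 49*sqrt(2)*x**2/32 + 343*sqrt(2)*x**3/128 + O(x**4)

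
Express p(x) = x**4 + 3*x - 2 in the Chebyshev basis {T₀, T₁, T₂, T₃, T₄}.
(-13/8)T₀ + (3)T₁ + (1/2)T₂ + (1/8)T₄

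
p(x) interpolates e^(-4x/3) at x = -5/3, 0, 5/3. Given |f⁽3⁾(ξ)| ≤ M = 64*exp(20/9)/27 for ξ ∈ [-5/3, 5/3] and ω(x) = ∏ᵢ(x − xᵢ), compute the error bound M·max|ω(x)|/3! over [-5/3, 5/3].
8000*sqrt(3)*exp(20/9)/19683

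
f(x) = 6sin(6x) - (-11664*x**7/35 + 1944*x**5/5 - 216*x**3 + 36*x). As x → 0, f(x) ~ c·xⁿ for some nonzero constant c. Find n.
9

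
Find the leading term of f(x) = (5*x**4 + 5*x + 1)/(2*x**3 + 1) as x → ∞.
5*x/2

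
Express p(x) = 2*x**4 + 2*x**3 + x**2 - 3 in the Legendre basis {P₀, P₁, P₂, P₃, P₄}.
(-34/15)P₀ + (6/5)P₁ + (38/21)P₂ + (4/5)P₃ + (16/35)P₄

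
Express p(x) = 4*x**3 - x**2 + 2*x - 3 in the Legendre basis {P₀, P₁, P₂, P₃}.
(-10/3)P₀ + (22/5)P₁ + (-2/3)P₂ + (8/5)P₃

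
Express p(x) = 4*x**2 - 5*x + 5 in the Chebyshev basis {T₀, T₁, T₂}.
(7)T₀ + (-5)T₁ + (2)T₂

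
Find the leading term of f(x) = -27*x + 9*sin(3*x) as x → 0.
-81*x**3/2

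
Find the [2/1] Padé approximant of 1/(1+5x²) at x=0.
1 - 5*x**2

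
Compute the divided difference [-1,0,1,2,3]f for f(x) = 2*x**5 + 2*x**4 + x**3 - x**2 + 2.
12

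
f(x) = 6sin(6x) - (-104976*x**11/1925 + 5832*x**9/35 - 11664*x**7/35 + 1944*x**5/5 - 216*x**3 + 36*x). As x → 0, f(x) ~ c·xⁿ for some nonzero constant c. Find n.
13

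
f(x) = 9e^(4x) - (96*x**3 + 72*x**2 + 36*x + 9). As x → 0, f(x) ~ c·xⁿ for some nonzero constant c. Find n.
4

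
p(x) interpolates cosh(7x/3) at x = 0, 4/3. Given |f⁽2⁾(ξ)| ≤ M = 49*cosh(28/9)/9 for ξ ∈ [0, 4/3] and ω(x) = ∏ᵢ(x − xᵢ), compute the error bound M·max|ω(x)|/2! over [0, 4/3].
98*cosh(28/9)/81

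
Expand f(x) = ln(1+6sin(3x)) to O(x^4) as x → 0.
18*x - 162*x**2 + 1917*x**3 + O(x**4)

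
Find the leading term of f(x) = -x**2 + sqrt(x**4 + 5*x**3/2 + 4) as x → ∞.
5*x/4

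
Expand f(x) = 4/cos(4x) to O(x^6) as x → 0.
4 + 32*x**2 + 640*x**4/3 + O(x**6)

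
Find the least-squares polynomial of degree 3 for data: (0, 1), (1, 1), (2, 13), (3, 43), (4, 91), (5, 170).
52/63 + (-635/189)x + (109/36)x² + (95/108)x³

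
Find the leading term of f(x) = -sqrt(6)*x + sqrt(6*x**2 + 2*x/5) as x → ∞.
sqrt(6)/30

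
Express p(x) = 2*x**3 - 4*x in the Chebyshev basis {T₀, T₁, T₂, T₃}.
(-5/2)T₁ + (1/2)T₃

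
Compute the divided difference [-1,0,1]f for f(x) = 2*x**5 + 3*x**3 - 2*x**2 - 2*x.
-2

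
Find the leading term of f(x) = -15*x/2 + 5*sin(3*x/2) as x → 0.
-45*x**3/16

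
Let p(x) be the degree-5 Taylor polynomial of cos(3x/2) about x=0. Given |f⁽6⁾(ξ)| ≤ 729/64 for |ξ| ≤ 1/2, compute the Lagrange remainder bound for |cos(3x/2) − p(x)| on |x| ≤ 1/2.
81/327680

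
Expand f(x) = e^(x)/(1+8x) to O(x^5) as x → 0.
1 - 7*x + 113*x**2/2 - 2711*x**3/6 + 86753*x**4/24 + O(x**5)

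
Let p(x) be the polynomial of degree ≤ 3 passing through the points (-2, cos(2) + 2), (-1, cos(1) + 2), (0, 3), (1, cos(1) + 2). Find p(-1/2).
-cos(2)/16 + cos(1)/2 + 41/16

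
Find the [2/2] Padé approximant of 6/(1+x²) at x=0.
6/(x**2 + 1)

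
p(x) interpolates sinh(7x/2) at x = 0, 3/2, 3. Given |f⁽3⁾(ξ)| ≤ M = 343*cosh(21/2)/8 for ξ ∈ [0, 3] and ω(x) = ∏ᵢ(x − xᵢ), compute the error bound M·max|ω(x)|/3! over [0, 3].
343*sqrt(3)*cosh(21/2)/64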